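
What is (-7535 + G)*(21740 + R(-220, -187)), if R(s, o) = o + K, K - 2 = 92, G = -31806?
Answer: -851614627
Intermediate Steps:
K = 94 (K = 2 + 92 = 94)
R(s, o) = 94 + o (R(s, o) = o + 94 = 94 + o)
(-7535 + G)*(21740 + R(-220, -187)) = (-7535 - 31806)*(21740 + (94 - 187)) = -39341*(21740 - 93) = -39341*21647 = -851614627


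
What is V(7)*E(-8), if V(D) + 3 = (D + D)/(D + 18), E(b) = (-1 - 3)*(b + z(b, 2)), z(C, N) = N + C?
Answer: -3416/25 ≈ -136.64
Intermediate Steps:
z(C, N) = C + N
E(b) = -8 - 8*b (E(b) = (-1 - 3)*(b + (b + 2)) = -4*(b + (2 + b)) = -4*(2 + 2*b) = -8 - 8*b)
V(D) = -3 + 2*D/(18 + D) (V(D) = -3 + (D + D)/(D + 18) = -3 + (2*D)/(18 + D) = -3 + 2*D/(18 + D))
V(7)*E(-8) = ((-54 - 1*7)/(18 + 7))*(-8 - 8*(-8)) = ((-54 - 7)/25)*(-8 + 64) = ((1/25)*(-61))*56 = -61/25*56 = -3416/25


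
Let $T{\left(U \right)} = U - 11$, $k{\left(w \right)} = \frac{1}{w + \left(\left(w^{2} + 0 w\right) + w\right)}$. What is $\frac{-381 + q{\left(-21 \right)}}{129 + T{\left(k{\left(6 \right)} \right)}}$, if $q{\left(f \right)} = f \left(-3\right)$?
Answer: $- \frac{15264}{5665} \approx -2.6944$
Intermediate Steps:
$q{\left(f \right)} = - 3 f$
$k{\left(w \right)} = \frac{1}{w^{2} + 2 w}$ ($k{\left(w \right)} = \frac{1}{w + \left(\left(w^{2} + 0\right) + w\right)} = \frac{1}{w + \left(w^{2} + w\right)} = \frac{1}{w + \left(w + w^{2}\right)} = \frac{1}{w^{2} + 2 w}$)
$T{\left(U \right)} = -11 + U$ ($T{\left(U \right)} = U - 11 = -11 + U$)
$\frac{-381 + q{\left(-21 \right)}}{129 + T{\left(k{\left(6 \right)} \right)}} = \frac{-381 - -63}{129 - \left(11 - \frac{1}{6 \left(2 + 6\right)}\right)} = \frac{-381 + 63}{129 - \left(11 - \frac{1}{6 \cdot 8}\right)} = - \frac{318}{129 + \left(-11 + \frac{1}{6} \cdot \frac{1}{8}\right)} = - \frac{318}{129 + \left(-11 + \frac{1}{48}\right)} = - \frac{318}{129 - \frac{527}{48}} = - \frac{318}{\frac{5665}{48}} = \left(-318\right) \frac{48}{5665} = - \frac{15264}{5665}$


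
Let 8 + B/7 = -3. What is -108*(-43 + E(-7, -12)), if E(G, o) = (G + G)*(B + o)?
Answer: -129924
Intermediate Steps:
B = -77 (B = -56 + 7*(-3) = -56 - 21 = -77)
E(G, o) = 2*G*(-77 + o) (E(G, o) = (G + G)*(-77 + o) = (2*G)*(-77 + o) = 2*G*(-77 + o))
-108*(-43 + E(-7, -12)) = -108*(-43 + 2*(-7)*(-77 - 12)) = -108*(-43 + 2*(-7)*(-89)) = -108*(-43 + 1246) = -108*1203 = -129924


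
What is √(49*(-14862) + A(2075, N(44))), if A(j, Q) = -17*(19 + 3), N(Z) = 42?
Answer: 2*I*√182153 ≈ 853.59*I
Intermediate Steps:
A(j, Q) = -374 (A(j, Q) = -17*22 = -374)
√(49*(-14862) + A(2075, N(44))) = √(49*(-14862) - 374) = √(-728238 - 374) = √(-728612) = 2*I*√182153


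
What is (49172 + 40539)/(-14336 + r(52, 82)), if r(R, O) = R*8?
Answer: -89711/13920 ≈ -6.4448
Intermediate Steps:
r(R, O) = 8*R
(49172 + 40539)/(-14336 + r(52, 82)) = (49172 + 40539)/(-14336 + 8*52) = 89711/(-14336 + 416) = 89711/(-13920) = 89711*(-1/13920) = -89711/13920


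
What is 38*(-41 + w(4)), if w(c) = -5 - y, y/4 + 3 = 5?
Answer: -2052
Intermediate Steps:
y = 8 (y = -12 + 4*5 = -12 + 20 = 8)
w(c) = -13 (w(c) = -5 - 1*8 = -5 - 8 = -13)
38*(-41 + w(4)) = 38*(-41 - 13) = 38*(-54) = -2052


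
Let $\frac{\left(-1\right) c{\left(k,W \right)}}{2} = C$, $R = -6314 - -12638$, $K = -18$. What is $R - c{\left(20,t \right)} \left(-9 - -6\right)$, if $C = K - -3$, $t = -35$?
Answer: $6414$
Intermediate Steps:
$R = 6324$ ($R = -6314 + 12638 = 6324$)
$C = -15$ ($C = -18 - -3 = -18 + 3 = -15$)
$c{\left(k,W \right)} = 30$ ($c{\left(k,W \right)} = \left(-2\right) \left(-15\right) = 30$)
$R - c{\left(20,t \right)} \left(-9 - -6\right) = 6324 - 30 \left(-9 - -6\right) = 6324 - 30 \left(-9 + 6\right) = 6324 - 30 \left(-3\right) = 6324 - -90 = 6324 + 90 = 6414$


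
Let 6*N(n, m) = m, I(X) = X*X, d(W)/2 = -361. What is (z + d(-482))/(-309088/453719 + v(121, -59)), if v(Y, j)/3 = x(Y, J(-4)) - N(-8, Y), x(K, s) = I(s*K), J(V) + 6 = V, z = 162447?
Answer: 5870216422/159427376369 ≈ 0.036821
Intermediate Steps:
d(W) = -722 (d(W) = 2*(-361) = -722)
J(V) = -6 + V
I(X) = X**2
N(n, m) = m/6
x(K, s) = K**2*s**2 (x(K, s) = (s*K)**2 = (K*s)**2 = K**2*s**2)
v(Y, j) = 300*Y**2 - Y/2 (v(Y, j) = 3*(Y**2*(-6 - 4)**2 - Y/6) = 3*(Y**2*(-10)**2 - Y/6) = 3*(Y**2*100 - Y/6) = 3*(100*Y**2 - Y/6) = 300*Y**2 - Y/2)
(z + d(-482))/(-309088/453719 + v(121, -59)) = (162447 - 722)/(-309088/453719 + (1/2)*121*(-1 + 600*121)) = 161725/(-309088*1/453719 + (1/2)*121*(-1 + 72600)) = 161725/(-309088/453719 + (1/2)*121*72599) = 161725/(-309088/453719 + 8784479/2) = 161725/(3985684409225/907438) = 161725*(907438/3985684409225) = 5870216422/159427376369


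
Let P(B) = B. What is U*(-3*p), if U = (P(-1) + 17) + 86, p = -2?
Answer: 612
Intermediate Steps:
U = 102 (U = (-1 + 17) + 86 = 16 + 86 = 102)
U*(-3*p) = 102*(-3*(-2)) = 102*6 = 612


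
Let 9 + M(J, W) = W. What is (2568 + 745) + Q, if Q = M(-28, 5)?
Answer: 3309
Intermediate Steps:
M(J, W) = -9 + W
Q = -4 (Q = -9 + 5 = -4)
(2568 + 745) + Q = (2568 + 745) - 4 = 3313 - 4 = 3309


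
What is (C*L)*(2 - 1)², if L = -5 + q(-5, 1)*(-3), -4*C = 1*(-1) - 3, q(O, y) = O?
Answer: 10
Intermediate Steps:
C = 1 (C = -(1*(-1) - 3)/4 = -(-1 - 3)/4 = -¼*(-4) = 1)
L = 10 (L = -5 - 5*(-3) = -5 + 15 = 10)
(C*L)*(2 - 1)² = (1*10)*(2 - 1)² = 10*1² = 10*1 = 10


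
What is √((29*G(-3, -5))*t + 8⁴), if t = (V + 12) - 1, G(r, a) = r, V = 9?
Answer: 2*√589 ≈ 48.539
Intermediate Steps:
t = 20 (t = (9 + 12) - 1 = 21 - 1 = 20)
√((29*G(-3, -5))*t + 8⁴) = √((29*(-3))*20 + 8⁴) = √(-87*20 + 4096) = √(-1740 + 4096) = √2356 = 2*√589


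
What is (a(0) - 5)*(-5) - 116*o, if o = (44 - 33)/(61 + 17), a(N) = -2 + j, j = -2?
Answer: 1117/39 ≈ 28.641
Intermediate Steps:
a(N) = -4 (a(N) = -2 - 2 = -4)
o = 11/78 ≈ 0.14103
(a(0) - 5)*(-5) - 116*o = (-4 - 5)*(-5) - 116*11/78 = -9*(-5) - 638/39 = 45 - 638/39 = 1117/39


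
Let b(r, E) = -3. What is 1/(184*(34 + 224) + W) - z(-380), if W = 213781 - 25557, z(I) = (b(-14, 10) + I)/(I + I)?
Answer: -11283851/22391120 ≈ -0.50394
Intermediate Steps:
z(I) = (-3 + I)/(2*I) (z(I) = (-3 + I)/(I + I) = (-3 + I)/((2*I)) = (-3 + I)*(1/(2*I)) = (-3 + I)/(2*I))
W = 188224
1/(184*(34 + 224) + W) - z(-380) = 1/(184*(34 + 224) + 188224) - (-3 - 380)/(2*(-380)) = 1/(184*258 + 188224) - (-1)*(-383)/(2*380) = 1/(47472 + 188224) - 1*383/760 = 1/235696 - 383/760 = -11283851/22391120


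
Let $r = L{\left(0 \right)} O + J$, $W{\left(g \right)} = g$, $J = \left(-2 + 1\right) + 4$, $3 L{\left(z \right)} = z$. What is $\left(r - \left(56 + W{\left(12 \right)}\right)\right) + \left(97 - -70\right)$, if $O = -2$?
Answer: $102$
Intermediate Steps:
$L{\left(z \right)} = \frac{z}{3}$
$J = 3$ ($J = -1 + 4 = 3$)
$r = 3$ ($r = \frac{1}{3} \cdot 0 \left(-2\right) + 3 = 0 \left(-2\right) + 3 = 0 + 3 = 3$)
$\left(r - \left(56 + W{\left(12 \right)}\right)\right) + \left(97 - -70\right) = \left(3 - 68\right) + \left(97 - -70\right) = \left(3 - 68\right) + \left(97 + 70\right) = \left(3 - 68\right) + 167 = -65 + 167 = 102$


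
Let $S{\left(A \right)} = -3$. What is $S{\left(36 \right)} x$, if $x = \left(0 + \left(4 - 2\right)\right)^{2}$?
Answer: $-12$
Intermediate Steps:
$x = 4$ ($x = \left(0 + \left(4 - 2\right)\right)^{2} = \left(0 + 2\right)^{2} = 2^{2} = 4$)
$S{\left(36 \right)} x = \left(-3\right) 4 = -12$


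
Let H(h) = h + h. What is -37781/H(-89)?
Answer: 37781/178 ≈ 212.25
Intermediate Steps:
H(h) = 2*h
-37781/H(-89) = -37781/(2*(-89)) = -37781/(-178) = -37781*(-1/178) = 37781/178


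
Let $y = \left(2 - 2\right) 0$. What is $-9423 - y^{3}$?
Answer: $-9423$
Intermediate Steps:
$y = 0$ ($y = 0 \cdot 0 = 0$)
$-9423 - y^{3} = -9423 - 0^{3} = -9423 - 0 = -9423 + 0 = -9423$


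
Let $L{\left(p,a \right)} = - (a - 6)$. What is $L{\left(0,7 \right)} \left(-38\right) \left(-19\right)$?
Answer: $-722$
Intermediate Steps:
$L{\left(p,a \right)} = 6 - a$ ($L{\left(p,a \right)} = - (-6 + a) = 6 - a$)
$L{\left(0,7 \right)} \left(-38\right) \left(-19\right) = \left(6 - 7\right) \left(-38\right) \left(-19\right) = \left(-1\right) \left(-38\right) \left(-19\right) = 38 \left(-19\right) = -722$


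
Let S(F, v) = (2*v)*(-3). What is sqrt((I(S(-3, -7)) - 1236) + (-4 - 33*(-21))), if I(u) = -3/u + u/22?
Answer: I*sqrt(12929070)/154 ≈ 23.349*I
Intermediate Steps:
S(F, v) = -6*v
I(u) = -3/u + u/22 (I(u) = -3/u + u*(1/22) = -3/u + u/22)
sqrt((I(S(-3, -7)) - 1236) + (-4 - 33*(-21))) = sqrt(((-3/((-6*(-7))) + (-6*(-7))/22) - 1236) + (-4 - 33*(-21))) = sqrt(((-3/42 + (1/22)*42) - 1236) + (-4 + 693)) = sqrt(((-3*1/42 + 21/11) - 1236) + 689) = sqrt(((-1/14 + 21/11) - 1236) + 689) = sqrt((283/154 - 1236) + 689) = sqrt(-190061/154 + 689) = sqrt(-83955/154) = I*sqrt(12929070)/154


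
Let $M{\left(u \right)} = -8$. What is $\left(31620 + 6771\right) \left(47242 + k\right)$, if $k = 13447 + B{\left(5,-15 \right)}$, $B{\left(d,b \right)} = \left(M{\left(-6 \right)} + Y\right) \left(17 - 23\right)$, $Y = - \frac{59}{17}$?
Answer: $\frac{39653411253}{17} \approx 2.3326 \cdot 10^{9}$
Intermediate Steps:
$Y = - \frac{59}{17}$ ($Y = \left(-59\right) \frac{1}{17} = - \frac{59}{17} \approx -3.4706$)
$B{\left(d,b \right)} = \frac{1170}{17}$ ($B{\left(d,b \right)} = \left(-8 - \frac{59}{17}\right) \left(17 - 23\right) = \left(- \frac{195}{17}\right) \left(-6\right) = \frac{1170}{17}$)
$k = \frac{229769}{17}$ ($k = 13447 + \frac{1170}{17} = \frac{229769}{17} \approx 13516.0$)
$\left(31620 + 6771\right) \left(47242 + k\right) = \left(31620 + 6771\right) \left(47242 + \frac{229769}{17}\right) = 38391 \cdot \frac{1032883}{17} = \frac{39653411253}{17}$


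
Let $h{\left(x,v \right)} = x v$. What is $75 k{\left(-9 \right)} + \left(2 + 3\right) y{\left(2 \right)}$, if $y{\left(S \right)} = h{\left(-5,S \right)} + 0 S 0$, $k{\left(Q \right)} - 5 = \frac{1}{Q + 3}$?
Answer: $\frac{625}{2} \approx 312.5$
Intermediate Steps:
$k{\left(Q \right)} = 5 + \frac{1}{3 + Q}$ ($k{\left(Q \right)} = 5 + \frac{1}{Q + 3} = 5 + \frac{1}{3 + Q}$)
$h{\left(x,v \right)} = v x$
$y{\left(S \right)} = - 5 S$ ($y{\left(S \right)} = S \left(-5\right) + 0 S 0 = - 5 S + 0 \cdot 0 = - 5 S + 0 = - 5 S$)
$75 k{\left(-9 \right)} + \left(2 + 3\right) y{\left(2 \right)} = 75 \frac{16 + 5 \left(-9\right)}{3 - 9} + \left(2 + 3\right) \left(\left(-5\right) 2\right) = 75 \frac{16 - 45}{-6} + 5 \left(-10\right) = 75 \left(\left(- \frac{1}{6}\right) \left(-29\right)\right) - 50 = 75 \cdot \frac{29}{6} - 50 = \frac{725}{2} - 50 = \frac{625}{2}$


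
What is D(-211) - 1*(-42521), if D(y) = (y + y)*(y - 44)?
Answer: 150131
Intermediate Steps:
D(y) = 2*y*(-44 + y) (D(y) = (2*y)*(-44 + y) = 2*y*(-44 + y))
D(-211) - 1*(-42521) = 2*(-211)*(-44 - 211) - 1*(-42521) = 2*(-211)*(-255) + 42521 = 107610 + 42521 = 150131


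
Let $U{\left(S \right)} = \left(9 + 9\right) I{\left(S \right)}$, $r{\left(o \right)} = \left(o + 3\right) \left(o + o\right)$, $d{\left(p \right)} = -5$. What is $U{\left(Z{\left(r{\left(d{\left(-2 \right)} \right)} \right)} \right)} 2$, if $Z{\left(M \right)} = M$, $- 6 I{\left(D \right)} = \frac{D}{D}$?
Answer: $-6$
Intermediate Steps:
$I{\left(D \right)} = - \frac{1}{6}$ ($I{\left(D \right)} = - \frac{D \frac{1}{D}}{6} = \left(- \frac{1}{6}\right) 1 = - \frac{1}{6}$)
$r{\left(o \right)} = 2 o \left(3 + o\right)$ ($r{\left(o \right)} = \left(3 + o\right) 2 o = 2 o \left(3 + o\right)$)
$U{\left(S \right)} = -3$ ($U{\left(S \right)} = \left(9 + 9\right) \left(- \frac{1}{6}\right) = 18 \left(- \frac{1}{6}\right) = -3$)
$U{\left(Z{\left(r{\left(d{\left(-2 \right)} \right)} \right)} \right)} 2 = \left(-3\right) 2 = -6$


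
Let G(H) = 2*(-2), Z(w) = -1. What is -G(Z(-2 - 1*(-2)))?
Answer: 4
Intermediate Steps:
G(H) = -4
-G(Z(-2 - 1*(-2))) = -1*(-4) = 4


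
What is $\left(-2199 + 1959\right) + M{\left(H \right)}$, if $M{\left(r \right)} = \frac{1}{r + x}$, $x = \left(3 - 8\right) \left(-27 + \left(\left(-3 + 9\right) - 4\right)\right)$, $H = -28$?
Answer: $- \frac{23279}{97} \approx -239.99$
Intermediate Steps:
$x = 125$ ($x = - 5 \left(-27 + \left(6 - 4\right)\right) = - 5 \left(-27 + 2\right) = \left(-5\right) \left(-25\right) = 125$)
$M{\left(r \right)} = \frac{1}{125 + r}$ ($M{\left(r \right)} = \frac{1}{r + 125} = \frac{1}{125 + r}$)
$\left(-2199 + 1959\right) + M{\left(H \right)} = \left(-2199 + 1959\right) + \frac{1}{125 - 28} = -240 + \frac{1}{97} = - \frac{23279}{97}$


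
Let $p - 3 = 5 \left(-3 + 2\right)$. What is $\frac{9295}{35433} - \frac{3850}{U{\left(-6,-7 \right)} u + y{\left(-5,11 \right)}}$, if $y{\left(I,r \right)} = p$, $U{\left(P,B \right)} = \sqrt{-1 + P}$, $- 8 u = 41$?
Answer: $\frac{1597557835}{38728269} - \frac{114800 i \sqrt{7}}{1093} \approx 41.25 - 277.89 i$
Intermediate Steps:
$u = - \frac{41}{8}$ ($u = \left(- \frac{1}{8}\right) 41 = - \frac{41}{8} \approx -5.125$)
$p = -2$ ($p = 3 + 5 \left(-3 + 2\right) = 3 + 5 \left(-1\right) = 3 - 5 = -2$)
$y{\left(I,r \right)} = -2$
$\frac{9295}{35433} - \frac{3850}{U{\left(-6,-7 \right)} u + y{\left(-5,11 \right)}} = \frac{9295}{35433} - \frac{3850}{\sqrt{-1 - 6} \left(- \frac{41}{8}\right) - 2} = 9295 \cdot \frac{1}{35433} - \frac{3850}{\sqrt{-7} \left(- \frac{41}{8}\right) - 2} = \frac{9295}{35433} - \frac{3850}{i \sqrt{7} \left(- \frac{41}{8}\right) - 2} = \frac{9295}{35433} - \frac{3850}{- \frac{41 i \sqrt{7}}{8} - 2} = \frac{9295}{35433} - \frac{3850}{-2 - \frac{41 i \sqrt{7}}{8}}$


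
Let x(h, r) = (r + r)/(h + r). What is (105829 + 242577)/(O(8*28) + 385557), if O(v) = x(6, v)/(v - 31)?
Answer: 7732871170/8557437839 ≈ 0.90364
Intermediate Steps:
x(h, r) = 2*r/(h + r) (x(h, r) = (2*r)/(h + r) = 2*r/(h + r))
O(v) = 2*v/((-31 + v)*(6 + v)) (O(v) = (2*v/(6 + v))/(v - 31) = (2*v/(6 + v))/(-31 + v) = 2*v/((-31 + v)*(6 + v)))
(105829 + 242577)/(O(8*28) + 385557) = (105829 + 242577)/(2*(8*28)/((-31 + 8*28)*(6 + 8*28)) + 385557) = 348406/(2*224/((-31 + 224)*(6 + 224)) + 385557) = 348406/(2*224/(193*230) + 385557) = 348406/(2*224*(1/193)*(1/230) + 385557) = 348406/(224/22195 + 385557) = 348406/(8557437839/22195) = 348406*(22195/8557437839) = 7732871170/8557437839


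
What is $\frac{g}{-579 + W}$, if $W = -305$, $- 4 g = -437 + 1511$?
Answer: $\frac{537}{1768} \approx 0.30373$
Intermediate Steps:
$g = - \frac{537}{2}$ ($g = - \frac{-437 + 1511}{4} = \left(- \frac{1}{4}\right) 1074 = - \frac{537}{2} \approx -268.5$)
$\frac{g}{-579 + W} = \frac{1}{-579 - 305} \left(- \frac{537}{2}\right) = \frac{1}{-884} \left(- \frac{537}{2}\right) = \left(- \frac{1}{884}\right) \left(- \frac{537}{2}\right) = \frac{537}{1768}$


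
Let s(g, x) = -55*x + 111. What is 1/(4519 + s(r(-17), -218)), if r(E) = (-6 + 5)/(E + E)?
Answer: 1/16620 ≈ 6.0168e-5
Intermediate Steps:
r(E) = -1/(2*E)
s(g, x) = 111 - 55*x
1/(4519 + s(r(-17), -218)) = 1/(4519 + (111 - 55*(-218))) = 1/(4519 + (111 + 11990)) = 1/(4519 + 12101) = 1/16620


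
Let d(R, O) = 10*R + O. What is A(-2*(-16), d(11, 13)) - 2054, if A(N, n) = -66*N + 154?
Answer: -4012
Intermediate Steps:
d(R, O) = O + 10*R
A(N, n) = 154 - 66*N
A(-2*(-16), d(11, 13)) - 2054 = (154 - (-132)*(-16)) - 2054 = (154 - 66*32) - 2054 = (154 - 2112) - 2054 = -1958 - 2054 = -4012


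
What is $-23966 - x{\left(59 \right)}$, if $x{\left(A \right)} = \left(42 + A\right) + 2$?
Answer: $-24069$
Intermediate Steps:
$x{\left(A \right)} = 44 + A$
$-23966 - x{\left(59 \right)} = -23966 - \left(44 + 59\right) = -23966 - 103 = -24069$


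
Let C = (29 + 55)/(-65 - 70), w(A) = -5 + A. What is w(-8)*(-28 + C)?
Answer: 16744/45 ≈ 372.09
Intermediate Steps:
C = -28/45 (C = 84/(-135) = 84*(-1/135) = -28/45 ≈ -0.62222)
w(-8)*(-28 + C) = (-5 - 8)*(-28 - 28/45) = -13*(-1288/45) = 16744/45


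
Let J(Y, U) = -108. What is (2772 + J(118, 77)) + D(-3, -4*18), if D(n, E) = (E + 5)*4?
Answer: 2396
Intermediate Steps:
D(n, E) = 20 + 4*E (D(n, E) = (5 + E)*4 = 20 + 4*E)
(2772 + J(118, 77)) + D(-3, -4*18) = (2772 - 108) + (20 + 4*(-4*18)) = 2664 + (20 + 4*(-72)) = 2664 + (20 - 288) = 2664 - 268 = 2396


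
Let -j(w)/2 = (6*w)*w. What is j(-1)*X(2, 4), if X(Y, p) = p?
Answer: -48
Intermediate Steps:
j(w) = -12*w² (j(w) = -2*6*w*w = -12*w²)
j(-1)*X(2, 4) = -12*(-1)²*4 = -12*1*4 = -12*4 = -48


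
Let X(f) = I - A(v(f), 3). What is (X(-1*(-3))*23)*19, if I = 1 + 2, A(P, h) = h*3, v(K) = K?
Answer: -2622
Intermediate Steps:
A(P, h) = 3*h
I = 3
X(f) = -6 (X(f) = 3 - 3*3 = 3 - 1*9 = 3 - 9 = -6)
(X(-1*(-3))*23)*19 = -6*23*19 = -138*19 = -2622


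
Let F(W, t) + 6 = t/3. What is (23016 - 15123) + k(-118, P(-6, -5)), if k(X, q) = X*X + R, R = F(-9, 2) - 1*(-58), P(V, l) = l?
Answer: 65609/3 ≈ 21870.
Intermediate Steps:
F(W, t) = -6 + t/3
R = 158/3 (R = (-6 + (⅓)*2) - 1*(-58) = (-6 + ⅔) + 58 = -16/3 + 58 = 158/3 ≈ 52.667)
k(X, q) = 158/3 + X² (k(X, q) = X*X + 158/3 = X² + 158/3 = 158/3 + X²)
(23016 - 15123) + k(-118, P(-6, -5)) = (23016 - 15123) + (158/3 + (-118)²) = 7893 + (158/3 + 13924) = 7893 + 41930/3 = 65609/3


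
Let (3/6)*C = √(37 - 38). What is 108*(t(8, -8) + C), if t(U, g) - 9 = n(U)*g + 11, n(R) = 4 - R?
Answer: 5616 + 216*I ≈ 5616.0 + 216.0*I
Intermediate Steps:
C = 2*I (C = 2*√(37 - 38) = 2*√(-1) = 2*I ≈ 2.0*I)
t(U, g) = 20 + g*(4 - U) (t(U, g) = 9 + ((4 - U)*g + 11) = 9 + (g*(4 - U) + 11) = 9 + (11 + g*(4 - U)) = 20 + g*(4 - U))
108*(t(8, -8) + C) = 108*((20 - 1*(-8)*(-4 + 8)) + 2*I) = 108*((20 - 1*(-8)*4) + 2*I) = 108*((20 + 32) + 2*I) = 108*(52 + 2*I) = 5616 + 216*I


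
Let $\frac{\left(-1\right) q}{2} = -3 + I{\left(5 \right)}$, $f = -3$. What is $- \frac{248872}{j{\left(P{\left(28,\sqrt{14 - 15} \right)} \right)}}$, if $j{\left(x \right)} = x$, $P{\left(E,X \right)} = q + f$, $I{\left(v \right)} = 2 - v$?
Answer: $- \frac{248872}{9} \approx -27652.0$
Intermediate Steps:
$q = 12$ ($q = - 2 \left(-3 + \left(2 - 5\right)\right) = - 2 \left(-3 - 3\right) = \left(-2\right) \left(-6\right) = 12$)
$P{\left(E,X \right)} = 9$ ($P{\left(E,X \right)} = 12 - 3 = 9$)
$- \frac{248872}{j{\left(P{\left(28,\sqrt{14 - 15} \right)} \right)}} = - \frac{248872}{9}$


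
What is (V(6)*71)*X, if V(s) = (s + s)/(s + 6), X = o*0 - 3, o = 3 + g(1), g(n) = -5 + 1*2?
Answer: -213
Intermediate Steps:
g(n) = -3 (g(n) = -5 + 2 = -3)
o = 0 (o = 3 - 3 = 0)
X = -3 (X = 0*0 - 3 = 0 - 3 = -3)
V(s) = 2*s/(6 + s) (V(s) = (2*s)/(6 + s) = 2*s/(6 + s))
(V(6)*71)*X = ((2*6/(6 + 6))*71)*(-3) = ((2*6/12)*71)*(-3) = ((2*6*(1/12))*71)*(-3) = (1*71)*(-3) = 71*(-3) = -213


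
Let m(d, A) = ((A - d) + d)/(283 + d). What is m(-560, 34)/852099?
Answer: -34/236031423 ≈ -1.4405e-7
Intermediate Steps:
m(d, A) = A/(283 + d)
m(-560, 34)/852099 = (34/(283 - 560))/852099 = (34/(-277))*(1/852099) = (34*(-1/277))*(1/852099) = -34/277*1/852099 = -34/236031423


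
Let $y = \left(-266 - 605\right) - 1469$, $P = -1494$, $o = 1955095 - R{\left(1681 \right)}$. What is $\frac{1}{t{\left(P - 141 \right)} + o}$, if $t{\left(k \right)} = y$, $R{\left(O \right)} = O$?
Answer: $\frac{1}{1951074} \approx 5.1254 \cdot 10^{-7}$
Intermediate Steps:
$o = 1953414$ ($o = 1955095 - 1681 = 1953414$)
$y = -2340$ ($y = \left(-266 - 605\right) - 1469 = -871 - 1469 = -2340$)
$t{\left(k \right)} = -2340$
$\frac{1}{t{\left(P - 141 \right)} + o} = \frac{1}{-2340 + 1953414} = \frac{1}{1951074}$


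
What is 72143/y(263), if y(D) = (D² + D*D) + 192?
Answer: 72143/138530 ≈ 0.52077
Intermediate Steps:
y(D) = 192 + 2*D² (y(D) = (D² + D²) + 192 = 2*D² + 192 = 192 + 2*D²)
72143/y(263) = 72143/(192 + 2*263²) = 72143/(192 + 2*69169) = 72143/(192 + 138338) = 72143/138530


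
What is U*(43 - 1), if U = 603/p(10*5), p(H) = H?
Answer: 12663/25 ≈ 506.52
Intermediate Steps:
U = 603/50 (U = 603/((10*5)) = 603/50 ≈ 12.060)
U*(43 - 1) = 603*(43 - 1)/50 = (603/50)*42 = 12663/25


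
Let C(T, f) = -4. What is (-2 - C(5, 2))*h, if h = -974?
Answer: -1948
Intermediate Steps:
(-2 - C(5, 2))*h = (-2 - 1*(-4))*(-974) = (-2 + 4)*(-974) = 2*(-974) = -1948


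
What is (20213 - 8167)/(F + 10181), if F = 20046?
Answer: 12046/30227 ≈ 0.39852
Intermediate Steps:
(20213 - 8167)/(F + 10181) = (20213 - 8167)/(20046 + 10181) = 12046/30227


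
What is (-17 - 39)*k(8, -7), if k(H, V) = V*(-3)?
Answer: -1176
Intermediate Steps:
k(H, V) = -3*V
(-17 - 39)*k(8, -7) = (-17 - 39)*(-3*(-7)) = -56*21 = -1176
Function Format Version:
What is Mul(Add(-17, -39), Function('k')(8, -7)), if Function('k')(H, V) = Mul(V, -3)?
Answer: -1176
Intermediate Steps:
Function('k')(H, V) = Mul(-3, V)
Mul(Add(-17, -39), Function('k')(8, -7)) = Mul(Add(-17, -39), Mul(-3, -7)) = Mul(-56, 21) = -1176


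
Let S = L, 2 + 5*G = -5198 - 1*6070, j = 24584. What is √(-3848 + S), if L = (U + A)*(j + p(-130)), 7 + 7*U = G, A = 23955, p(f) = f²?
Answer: 38*√678910 ≈ 31310.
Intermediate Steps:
G = -2254 (G = -⅖ + (-5198 - 1*6070)/5 = -⅖ + (-5198 - 6070)/5 = -⅖ + (⅕)*(-11268) = -⅖ - 11268/5 = -2254)
U = -323 (U = -1 + (⅐)*(-2254) = -1 - 322 = -323)
L = 980349888 (L = (-323 + 23955)*(24584 + (-130)²) = 23632*(24584 + 16900) = 23632*41484 = 980349888)
S = 980349888
√(-3848 + S) = √(-3848 + 980349888) = √980346040 = 38*√678910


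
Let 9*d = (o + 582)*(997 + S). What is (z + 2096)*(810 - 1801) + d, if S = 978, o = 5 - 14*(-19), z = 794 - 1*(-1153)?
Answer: -34374842/9 ≈ -3.8194e+6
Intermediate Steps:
z = 1947 (z = 794 + 1153 = 1947)
o = 271 (o = 5 + 266 = 271)
d = 1684675/9 (d = ((271 + 582)*(997 + 978))/9 = (853*1975)/9 = (⅑)*1684675 = 1684675/9 ≈ 1.8719e+5)
(z + 2096)*(810 - 1801) + d = (1947 + 2096)*(810 - 1801) + 1684675/9 = 4043*(-991) + 1684675/9 = -4006613 + 1684675/9 = -34374842/9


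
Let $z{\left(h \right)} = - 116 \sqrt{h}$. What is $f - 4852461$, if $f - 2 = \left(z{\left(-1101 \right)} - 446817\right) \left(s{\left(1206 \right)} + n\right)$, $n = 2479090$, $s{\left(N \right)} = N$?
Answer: $-1108243270291 - 287714336 i \sqrt{1101} \approx -1.1082 \cdot 10^{12} - 9.5467 \cdot 10^{9} i$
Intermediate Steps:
$f = -1108238417830 - 287714336 i \sqrt{1101}$ ($f = 2 + \left(- 116 \sqrt{-1101} - 446817\right) \left(1206 + 2479090\right) = 2 + \left(- 116 i \sqrt{1101} - 446817\right) 2480296 = 2 + \left(-446817 - 116 i \sqrt{1101}\right) 2480296 = 2 - \left(1108238417832 + 287714336 i \sqrt{1101}\right) = -1108238417830 - 287714336 i \sqrt{1101} \approx -1.1082 \cdot 10^{12} - 9.5467 \cdot 10^{9} i$)
$f - 4852461 = \left(-1108238417830 - 287714336 i \sqrt{1101}\right) - 4852461 = -1108243270291 - 287714336 i \sqrt{1101}$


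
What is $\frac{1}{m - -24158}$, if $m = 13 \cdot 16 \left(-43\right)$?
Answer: $\frac{1}{15214} \approx 6.5729 \cdot 10^{-5}$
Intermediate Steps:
$m = -8944$ ($m = 208 \left(-43\right) = -8944$)
$\frac{1}{m - -24158} = \frac{1}{-8944 - -24158} = \frac{1}{-8944 + \left(-20497 + 44655\right)} = \frac{1}{-8944 + 24158} = \frac{1}{15214}$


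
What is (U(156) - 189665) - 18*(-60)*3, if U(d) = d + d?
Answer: -186113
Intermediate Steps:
U(d) = 2*d
(U(156) - 189665) - 18*(-60)*3 = (2*156 - 189665) - 18*(-60)*3 = (312 - 189665) + 1080*3 = -189353 + 3240 = -186113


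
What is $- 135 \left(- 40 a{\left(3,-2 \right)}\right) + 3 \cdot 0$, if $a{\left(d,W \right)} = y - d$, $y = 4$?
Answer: $5400$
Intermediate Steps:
$a{\left(d,W \right)} = 4 - d$
$- 135 \left(- 40 a{\left(3,-2 \right)}\right) + 3 \cdot 0 = - 135 \left(- 40 \left(4 - 3\right)\right) + 3 \cdot 0 = - 135 \left(- 40 \left(4 - 3\right)\right) + 0 = - 135 \left(\left(-40\right) 1\right) + 0 = \left(-135\right) \left(-40\right) + 0 = 5400 + 0 = 5400$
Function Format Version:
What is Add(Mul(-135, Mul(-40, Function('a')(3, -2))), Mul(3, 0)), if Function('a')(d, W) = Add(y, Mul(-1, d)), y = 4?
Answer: 5400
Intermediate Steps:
Function('a')(d, W) = Add(4, Mul(-1, d))
Add(Mul(-135, Mul(-40, Function('a')(3, -2))), Mul(3, 0)) = Add(Mul(-135, Mul(-40, Add(4, Mul(-1, 3)))), Mul(3, 0)) = Add(Mul(-135, Mul(-40, Add(4, -3))), 0) = Add(Mul(-135, Mul(-40, 1)), 0) = Add(Mul(-135, -40), 0) = Add(5400, 0) = 5400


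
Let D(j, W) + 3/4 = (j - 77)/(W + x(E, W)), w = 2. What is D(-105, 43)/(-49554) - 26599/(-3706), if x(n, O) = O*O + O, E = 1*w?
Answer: 5101008199669/710714369880 ≈ 7.1773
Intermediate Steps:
E = 2 (E = 1*2 = 2)
x(n, O) = O + O**2 (x(n, O) = O**2 + O = O + O**2)
D(j, W) = -3/4 + (-77 + j)/(W + W*(1 + W)) (D(j, W) = -3/4 + (j - 77)/(W + W*(1 + W)) = -3/4 + (-77 + j)/(W + W*(1 + W)))
D(-105, 43)/(-49554) - 26599/(-3706) = ((1/4)*(-308 - 6*43 - 3*43**2 + 4*(-105))/(43*(2 + 43)))/(-49554) - 26599/(-3706) = ((1/4)*(1/43)*(-308 - 258 - 3*1849 - 420)/45)*(-1/49554) - 26599*(-1/3706) = ((1/4)*(1/43)*(1/45)*(-308 - 258 - 5547 - 420))*(-1/49554) + 26599/3706 = ((1/4)*(1/43)*(1/45)*(-6533))*(-1/49554) + 26599/3706 = -6533/7740*(-1/49554) + 26599/3706 = 6533/383547960 + 26599/3706 = 5101008199669/710714369880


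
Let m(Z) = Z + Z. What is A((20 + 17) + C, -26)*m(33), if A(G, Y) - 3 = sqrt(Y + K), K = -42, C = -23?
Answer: 198 + 132*I*sqrt(17) ≈ 198.0 + 544.25*I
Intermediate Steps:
m(Z) = 2*Z
A(G, Y) = 3 + sqrt(-42 + Y) (A(G, Y) = 3 + sqrt(Y - 42) = 3 + sqrt(-42 + Y))
A((20 + 17) + C, -26)*m(33) = (3 + sqrt(-42 - 26))*(2*33) = (3 + sqrt(-68))*66 = (3 + 2*I*sqrt(17))*66 = 198 + 132*I*sqrt(17)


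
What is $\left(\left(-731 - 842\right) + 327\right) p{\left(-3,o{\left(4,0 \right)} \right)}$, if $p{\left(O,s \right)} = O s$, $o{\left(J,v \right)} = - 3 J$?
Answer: $-44856$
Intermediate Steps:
$\left(\left(-731 - 842\right) + 327\right) p{\left(-3,o{\left(4,0 \right)} \right)} = \left(\left(-731 - 842\right) + 327\right) \left(- 3 \left(\left(-3\right) 4\right)\right) = \left(-1573 + 327\right) \left(\left(-3\right) \left(-12\right)\right) = \left(-1246\right) 36 = -44856$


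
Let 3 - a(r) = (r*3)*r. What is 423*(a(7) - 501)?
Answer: -272835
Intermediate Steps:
a(r) = 3 - 3*r**2 (a(r) = 3 - r*3*r = 3 - 3*r*r = 3 - 3*r**2)
423*(a(7) - 501) = 423*((3 - 3*7**2) - 501) = 423*((3 - 3*49) - 501) = 423*((3 - 147) - 501) = 423*(-144 - 501) = 423*(-645) = -272835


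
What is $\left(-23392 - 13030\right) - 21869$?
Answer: $-58291$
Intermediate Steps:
$\left(-23392 - 13030\right) - 21869 = -36422 - 21869 = -58291$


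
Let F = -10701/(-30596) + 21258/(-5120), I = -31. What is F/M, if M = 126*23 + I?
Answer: -74452581/56139988480 ≈ -0.0013262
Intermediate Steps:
F = -74452581/19581440 (F = -10701*(-1/30596) + 21258*(-1/5120) = 10701/30596 - 10629/2560 = -74452581/19581440 ≈ -3.8022)
M = 2867 (M = 126*23 - 31 = 2898 - 31 = 2867)
F/M = -74452581/19581440/2867 = -74452581/19581440*1/2867 = -74452581/56139988480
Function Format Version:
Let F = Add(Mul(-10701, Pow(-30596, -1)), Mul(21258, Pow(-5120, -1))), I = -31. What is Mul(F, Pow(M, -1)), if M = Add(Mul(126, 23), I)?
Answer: Rational(-74452581, 56139988480) ≈ -0.0013262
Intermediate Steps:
F = Rational(-74452581, 19581440) (F = Add(Mul(-10701, Rational(-1, 30596)), Mul(21258, Rational(-1, 5120))) = Add(Rational(10701, 30596), Rational(-10629, 2560)) = Rational(-74452581, 19581440) ≈ -3.8022)
M = 2867 (M = Add(Mul(126, 23), -31) = Add(2898, -31) = 2867)
Mul(F, Pow(M, -1)) = Mul(Rational(-74452581, 19581440), Pow(2867, -1)) = Mul(Rational(-74452581, 19581440), Rational(1, 2867)) = Rational(-74452581, 56139988480)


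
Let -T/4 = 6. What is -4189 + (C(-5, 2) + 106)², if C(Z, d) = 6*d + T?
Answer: 4647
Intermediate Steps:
T = -24 (T = -4*6 = -24)
C(Z, d) = -24 + 6*d (C(Z, d) = 6*d - 24 = -24 + 6*d)
-4189 + (C(-5, 2) + 106)² = -4189 + ((-24 + 6*2) + 106)² = -4189 + ((-24 + 12) + 106)² = -4189 + (-12 + 106)² = -4189 + 94² = -4189 + 8836 = 4647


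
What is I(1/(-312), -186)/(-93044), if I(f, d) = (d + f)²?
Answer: -3367829089/9057275136 ≈ -0.37184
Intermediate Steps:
I(1/(-312), -186)/(-93044) = (-186 + 1/(-312))²/(-93044) = (-186 - 1/312)²*(-1/93044) = (-58033/312)²*(-1/93044) = (3367829089/97344)*(-1/93044) = -3367829089/9057275136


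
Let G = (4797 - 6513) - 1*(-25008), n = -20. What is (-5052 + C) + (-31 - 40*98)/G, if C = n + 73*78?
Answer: 1609297/2588 ≈ 621.83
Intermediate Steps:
C = 5674 (C = -20 + 73*78 = -20 + 5694 = 5674)
G = 23292 (G = -1716 + 25008 = 23292)
(-5052 + C) + (-31 - 40*98)/G = (-5052 + 5674) + (-31 - 40*98)/23292 = 622 + (-31 - 3920)*(1/23292) = 622 - 3951*1/23292 = 622 - 439/2588 = 1609297/2588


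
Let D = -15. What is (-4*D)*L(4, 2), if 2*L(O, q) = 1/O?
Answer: 15/2 ≈ 7.5000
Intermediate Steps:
L(O, q) = 1/(2*O)
(-4*D)*L(4, 2) = (-4*(-15))*((1/2)/4) = 60*((1/2)*(1/4)) = 60*(1/8) = 15/2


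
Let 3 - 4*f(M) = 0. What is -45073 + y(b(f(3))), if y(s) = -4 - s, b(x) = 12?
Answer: -45089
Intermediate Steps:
f(M) = 3/4 (f(M) = 3/4 - 1/4*0 = 3/4 + 0 = 3/4)
-45073 + y(b(f(3))) = -45073 + (-4 - 1*12) = -45073 + (-4 - 12) = -45073 - 16 = -45089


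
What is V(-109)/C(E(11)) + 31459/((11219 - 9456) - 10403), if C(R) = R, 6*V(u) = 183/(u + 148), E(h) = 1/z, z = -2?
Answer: -584647/112320 ≈ -5.2052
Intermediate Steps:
E(h) = -½ (E(h) = 1/(-2) = -½)
V(u) = 61/(2*(148 + u)) (V(u) = (183/(u + 148))/6 = (183/(148 + u))/6 = 61/(2*(148 + u)))
V(-109)/C(E(11)) + 31459/((11219 - 9456) - 10403) = (61/(2*(148 - 109)))/(-½) + 31459/((11219 - 9456) - 10403) = ((61/2)/39)*(-2) + 31459/(1763 - 10403) = ((61/2)*(1/39))*(-2) + 31459/(-8640) = (61/78)*(-2) + 31459*(-1/8640) = -61/39 - 31459/8640 = -584647/112320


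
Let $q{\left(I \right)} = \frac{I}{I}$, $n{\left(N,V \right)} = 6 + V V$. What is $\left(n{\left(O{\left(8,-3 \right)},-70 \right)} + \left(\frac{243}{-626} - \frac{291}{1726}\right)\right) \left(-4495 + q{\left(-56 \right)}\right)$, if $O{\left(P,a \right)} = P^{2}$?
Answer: $- \frac{5954790060492}{270119} \approx -2.2045 \cdot 10^{7}$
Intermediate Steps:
$n{\left(N,V \right)} = 6 + V^{2}$
$q{\left(I \right)} = 1$
$\left(n{\left(O{\left(8,-3 \right)},-70 \right)} + \left(\frac{243}{-626} - \frac{291}{1726}\right)\right) \left(-4495 + q{\left(-56 \right)}\right) = \left(\left(6 + \left(-70\right)^{2}\right) + \left(\frac{243}{-626} - \frac{291}{1726}\right)\right) \left(-4495 + 1\right) = \left(\left(6 + 4900\right) + \left(243 \left(- \frac{1}{626}\right) - \frac{291}{1726}\right)\right) \left(-4494\right) = \left(4906 - \frac{150396}{270119}\right) \left(-4494\right) = \frac{1325053418}{270119} \left(-4494\right) = - \frac{5954790060492}{270119}$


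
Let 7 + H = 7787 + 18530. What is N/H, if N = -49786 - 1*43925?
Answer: -31237/8770 ≈ -3.5618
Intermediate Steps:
N = -93711 (N = -49786 - 43925 = -93711)
H = 26310 (H = -7 + (7787 + 18530) = -7 + 26317 = 26310)
N/H = -93711/26310 = -93711*1/26310 = -31237/8770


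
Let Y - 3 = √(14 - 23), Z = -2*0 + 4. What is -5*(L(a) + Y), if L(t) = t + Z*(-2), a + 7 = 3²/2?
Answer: 75/2 - 15*I ≈ 37.5 - 15.0*I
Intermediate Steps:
Z = 4 (Z = 0 + 4 = 4)
a = -5/2 (a = -7 + 3²/2 = -7 + 9*(½) = -7 + 9/2 = -5/2 ≈ -2.5000)
L(t) = -8 + t (L(t) = t + 4*(-2) = t - 8 = -8 + t)
Y = 3 + 3*I (Y = 3 + √(14 - 23) = 3 + √(-9) = 3 + 3*I ≈ 3.0 + 3.0*I)
-5*(L(a) + Y) = -5*((-8 - 5/2) + (3 + 3*I)) = -5*(-21/2 + (3 + 3*I)) = -5*(-15/2 + 3*I) = 75/2 - 15*I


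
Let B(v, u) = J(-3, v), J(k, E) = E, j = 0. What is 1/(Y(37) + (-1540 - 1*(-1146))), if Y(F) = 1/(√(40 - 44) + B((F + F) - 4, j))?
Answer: -1932106/761222185 + 2*I/761222185 ≈ -0.0025382 + 2.6274e-9*I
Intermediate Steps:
B(v, u) = v
Y(F) = 1/(-4 + 2*I + 2*F) (Y(F) = 1/(√(40 - 44) + ((F + F) - 4)) = 1/(√(-4) + (2*F - 4)) = 1/(2*I + (-4 + 2*F)) = 1/(-4 + 2*I + 2*F))
1/(Y(37) + (-1540 - 1*(-1146))) = 1/(1/(2*(-2 + I + 37)) + (-1540 - 1*(-1146))) = 1/(1/(2*(35 + I)) + (-1540 + 1146)) = 1/(((35 - I)/1226)/2 - 394) = 1/((35 - I)/2452 - 394) = 1/(-394 + (35 - I)/2452)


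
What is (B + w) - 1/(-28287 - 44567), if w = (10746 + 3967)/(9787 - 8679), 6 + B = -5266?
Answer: -212247852547/40361116 ≈ -5258.7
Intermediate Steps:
B = -5272 (B = -6 - 5266 = -5272)
w = 14713/1108 ≈ 13.279
(B + w) - 1/(-28287 - 44567) = (-5272 + 14713/1108) - 1/(-28287 - 44567) = -5826663/1108 - 1/(-72854) = -5826663/1108 - 1*(-1/72854) = -5826663/1108 + 1/72854 = -212247852547/40361116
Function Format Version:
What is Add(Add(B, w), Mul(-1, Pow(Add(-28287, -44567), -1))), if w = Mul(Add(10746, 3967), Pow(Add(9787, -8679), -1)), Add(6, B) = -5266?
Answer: Rational(-212247852547, 40361116) ≈ -5258.7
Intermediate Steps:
B = -5272 (B = Add(-6, -5266) = -5272)
w = Rational(14713, 1108) (w = Mul(14713, Pow(1108, -1)) = Mul(14713, Rational(1, 1108)) = Rational(14713, 1108) ≈ 13.279)
Add(Add(B, w), Mul(-1, Pow(Add(-28287, -44567), -1))) = Add(Add(-5272, Rational(14713, 1108)), Mul(-1, Pow(Add(-28287, -44567), -1))) = Add(Rational(-5826663, 1108), Mul(-1, Pow(-72854, -1))) = Add(Rational(-5826663, 1108), Mul(-1, Rational(-1, 72854))) = Add(Rational(-5826663, 1108), Rational(1, 72854)) = Rational(-212247852547, 40361116)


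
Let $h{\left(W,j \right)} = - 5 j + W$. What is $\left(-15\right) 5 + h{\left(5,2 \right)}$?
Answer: $-80$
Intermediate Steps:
$h{\left(W,j \right)} = W - 5 j$
$\left(-15\right) 5 + h{\left(5,2 \right)} = \left(-15\right) 5 + \left(5 - 10\right) = -75 + \left(5 - 10\right) = -75 - 5 = -80$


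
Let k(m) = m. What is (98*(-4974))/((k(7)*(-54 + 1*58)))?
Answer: -17409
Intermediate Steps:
(98*(-4974))/((k(7)*(-54 + 1*58))) = (98*(-4974))/((7*(-54 + 1*58))) = -487452*1/(7*(-54 + 58)) = -487452/(7*4) = -487452/28 = -487452*1/28 = -17409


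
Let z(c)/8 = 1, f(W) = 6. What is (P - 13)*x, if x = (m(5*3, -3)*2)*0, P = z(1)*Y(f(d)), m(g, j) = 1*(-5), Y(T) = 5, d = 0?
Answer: 0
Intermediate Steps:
z(c) = 8 (z(c) = 8*1 = 8)
m(g, j) = -5
P = 40 (P = 8*5 = 40)
x = 0 (x = -5*2*0 = -10*0 = 0)
(P - 13)*x = (40 - 13)*0 = 27*0 = 0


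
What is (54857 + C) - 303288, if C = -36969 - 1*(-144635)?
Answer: -140765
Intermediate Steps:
C = 107666 (C = -36969 + 144635 = 107666)
(54857 + C) - 303288 = (54857 + 107666) - 303288 = 162523 - 303288 = -140765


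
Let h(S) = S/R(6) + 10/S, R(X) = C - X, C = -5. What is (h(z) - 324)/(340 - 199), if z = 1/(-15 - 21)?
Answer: -270863/55836 ≈ -4.8510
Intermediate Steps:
z = -1/36 (z = 1/(-36) = -1/36 ≈ -0.027778)
R(X) = -5 - X
h(S) = 10/S - S/11 (h(S) = S/(-5 - 1*6) + 10/S = S/(-5 - 6) + 10/S = S/(-11) + 10/S = S*(-1/11) + 10/S = -S/11 + 10/S = 10/S - S/11)
(h(z) - 324)/(340 - 199) = ((10/(-1/36) - 1/11*(-1/36)) - 324)/(340 - 199) = ((10*(-36) + 1/396) - 324)/141 = ((-360 + 1/396) - 324)*(1/141) = (-142559/396 - 324)*(1/141) = -270863/396*1/141 = -270863/55836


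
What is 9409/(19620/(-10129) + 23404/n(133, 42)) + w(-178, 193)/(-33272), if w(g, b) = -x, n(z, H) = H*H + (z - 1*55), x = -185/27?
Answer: 39425956949449267/45123611602536 ≈ 873.73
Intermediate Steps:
x = -185/27 (x = -185*1/27 = -185/27 ≈ -6.8519)
n(z, H) = -55 + z + H² (n(z, H) = H² + (z - 55) = H² + (-55 + z) = -55 + z + H²)
w(g, b) = 185/27 (w(g, b) = -1*(-185/27) = 185/27)
9409/(19620/(-10129) + 23404/n(133, 42)) + w(-178, 193)/(-33272) = 9409/(19620/(-10129) + 23404/(-55 + 133 + 42²)) + (185/27)/(-33272) = 9409/(19620*(-1/10129) + 23404/(-55 + 133 + 1764)) + (185/27)*(-1/33272) = 9409/(-19620/10129 + 23404/1842) - 185/898344 = 9409/(-19620/10129 + 23404*(1/1842)) - 185/898344 = 9409/(-19620/10129 + 11702/921) - 185/898344 = 9409/(100459538/9328809) - 185/898344 = 9409*(9328809/100459538) - 185/898344 = 87774763881/100459538 - 185/898344 = 39425956949449267/45123611602536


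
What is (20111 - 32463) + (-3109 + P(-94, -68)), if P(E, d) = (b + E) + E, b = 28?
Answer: -15621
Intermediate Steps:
P(E, d) = 28 + 2*E (P(E, d) = (28 + E) + E = 28 + 2*E)
(20111 - 32463) + (-3109 + P(-94, -68)) = (20111 - 32463) + (-3109 + (28 + 2*(-94))) = -12352 + (-3109 + (28 - 188)) = -12352 + (-3109 - 160) = -12352 - 3269 = -15621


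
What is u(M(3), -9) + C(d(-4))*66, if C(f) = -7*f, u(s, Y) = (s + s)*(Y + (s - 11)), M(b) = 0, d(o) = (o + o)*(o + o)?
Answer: -29568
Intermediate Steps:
d(o) = 4*o² (d(o) = (2*o)*(2*o) = 4*o²)
u(s, Y) = 2*s*(-11 + Y + s) (u(s, Y) = (2*s)*(Y + (-11 + s)) = (2*s)*(-11 + Y + s) = 2*s*(-11 + Y + s))
u(M(3), -9) + C(d(-4))*66 = 2*0*(-11 - 9 + 0) - 28*(-4)²*66 = 2*0*(-20) - 28*16*66 = 0 - 7*64*66 = 0 - 448*66 = 0 - 29568 = -29568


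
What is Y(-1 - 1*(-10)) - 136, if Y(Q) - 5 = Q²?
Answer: -50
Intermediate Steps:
Y(Q) = 5 + Q²
Y(-1 - 1*(-10)) - 136 = (5 + (-1 - 1*(-10))²) - 136 = (5 + (-1 + 10)²) - 136 = (5 + 9²) - 136 = (5 + 81) - 136 = 86 - 136 = -50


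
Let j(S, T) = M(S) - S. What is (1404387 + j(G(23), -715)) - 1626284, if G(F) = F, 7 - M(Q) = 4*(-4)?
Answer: -221897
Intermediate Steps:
M(Q) = 23 (M(Q) = 7 - 4*(-4) = 7 - 1*(-16) = 7 + 16 = 23)
j(S, T) = 23 - S
(1404387 + j(G(23), -715)) - 1626284 = (1404387 + (23 - 1*23)) - 1626284 = (1404387 + (23 - 23)) - 1626284 = (1404387 + 0) - 1626284 = 1404387 - 1626284 = -221897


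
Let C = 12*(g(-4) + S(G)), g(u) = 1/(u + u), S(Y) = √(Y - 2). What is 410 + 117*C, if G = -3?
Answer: 469/2 + 1404*I*√5 ≈ 234.5 + 3139.4*I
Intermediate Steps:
S(Y) = √(-2 + Y)
g(u) = 1/(2*u)
C = -3/2 + 12*I*√5 (C = 12*((½)/(-4) + √(-2 - 3)) = 12*((½)*(-¼) + √(-5)) = 12*(-⅛ + I*√5) = -3/2 + 12*I*√5 ≈ -1.5 + 26.833*I)
410 + 117*C = 410 + 117*(-3/2 + 12*I*√5) = 410 + (-351/2 + 1404*I*√5) = 469/2 + 1404*I*√5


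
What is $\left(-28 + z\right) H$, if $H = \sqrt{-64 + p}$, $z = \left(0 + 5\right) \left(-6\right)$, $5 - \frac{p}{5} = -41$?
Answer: $- 58 \sqrt{166} \approx -747.28$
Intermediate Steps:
$p = 230$ ($p = 25 - -205 = 25 + 205 = 230$)
$z = -30$ ($z = 5 \left(-6\right) = -30$)
$H = \sqrt{166}$ ($H = \sqrt{-64 + 230} = \sqrt{166} \approx 12.884$)
$\left(-28 + z\right) H = \left(-28 - 30\right) \sqrt{166} = - 58 \sqrt{166}$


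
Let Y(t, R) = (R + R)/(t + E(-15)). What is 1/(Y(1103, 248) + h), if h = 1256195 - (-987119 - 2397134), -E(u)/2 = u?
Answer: 1133/5257628080 ≈ 2.1550e-7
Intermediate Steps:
E(u) = -2*u
Y(t, R) = 2*R/(30 + t) (Y(t, R) = (R + R)/(t - 2*(-15)) = (2*R)/(t + 30) = (2*R)/(30 + t) = 2*R/(30 + t))
h = 4640448 (h = 1256195 - 1*(-3384253) = 1256195 + 3384253 = 4640448)
1/(Y(1103, 248) + h) = 1/(2*248/(30 + 1103) + 4640448) = 1/(2*248/1133 + 4640448) = 1/(2*248*(1/1133) + 4640448) = 1/(496/1133 + 4640448) = 1/(5257628080/1133) = 1133/5257628080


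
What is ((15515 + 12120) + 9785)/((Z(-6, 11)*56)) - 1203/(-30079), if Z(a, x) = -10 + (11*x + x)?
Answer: 40491967/7339276 ≈ 5.5172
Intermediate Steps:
Z(a, x) = -10 + 12*x
((15515 + 12120) + 9785)/((Z(-6, 11)*56)) - 1203/(-30079) = ((15515 + 12120) + 9785)/(((-10 + 12*11)*56)) - 1203/(-30079) = (27635 + 9785)/(((-10 + 132)*56)) - 1203*(-1/30079) = 37420/((122*56)) + 1203/30079 = 37420/6832 + 1203/30079 = 37420*(1/6832) + 1203/30079 = 9355/1708 + 1203/30079 = 40491967/7339276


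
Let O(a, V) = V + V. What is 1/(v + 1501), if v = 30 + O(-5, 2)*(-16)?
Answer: 1/1467 ≈ 0.00068166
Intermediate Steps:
O(a, V) = 2*V
v = -34 (v = 30 + (2*2)*(-16) = 30 + 4*(-16) = 30 - 64 = -34)
1/(v + 1501) = 1/(-34 + 1501) = 1/1467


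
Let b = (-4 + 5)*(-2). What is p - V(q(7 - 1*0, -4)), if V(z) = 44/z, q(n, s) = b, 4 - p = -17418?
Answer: 17444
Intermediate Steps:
p = 17422 (p = 4 - 1*(-17418) = 4 + 17418 = 17422)
b = -2 (b = 1*(-2) = -2)
q(n, s) = -2
p - V(q(7 - 1*0, -4)) = 17422 - 44/(-2) = 17422 - 44*(-1)/2 = 17422 - 1*(-22) = 17422 + 22 = 17444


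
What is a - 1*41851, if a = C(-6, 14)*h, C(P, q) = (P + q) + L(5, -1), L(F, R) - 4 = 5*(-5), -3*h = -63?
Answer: -42124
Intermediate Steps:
h = 21 (h = -⅓*(-63) = 21)
L(F, R) = -21 (L(F, R) = 4 + 5*(-5) = 4 - 25 = -21)
C(P, q) = -21 + P + q (C(P, q) = (P + q) - 21 = -21 + P + q)
a = -273 (a = (-21 - 6 + 14)*21 = -13*21 = -273)
a - 1*41851 = -273 - 1*41851 = -273 - 41851 = -42124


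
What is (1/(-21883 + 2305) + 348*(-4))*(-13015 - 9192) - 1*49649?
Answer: 604225949317/19578 ≈ 3.0862e+7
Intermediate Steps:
(1/(-21883 + 2305) + 348*(-4))*(-13015 - 9192) - 1*49649 = (1/(-19578) - 1392)*(-22207) - 49649 = (-1/19578 - 1392)*(-22207) - 49649 = -27252577/19578*(-22207) - 49649 = 605197977439/19578 - 49649 = 604225949317/19578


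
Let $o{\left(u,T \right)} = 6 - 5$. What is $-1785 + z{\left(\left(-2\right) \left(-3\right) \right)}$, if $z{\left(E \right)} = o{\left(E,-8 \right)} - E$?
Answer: $-1790$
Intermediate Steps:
$o{\left(u,T \right)} = 1$
$z{\left(E \right)} = 1 - E$
$-1785 + z{\left(\left(-2\right) \left(-3\right) \right)} = -1785 + \left(1 - \left(-2\right) \left(-3\right)\right) = -1785 + \left(1 - 6\right) = -1785 - 5 = -1790$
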